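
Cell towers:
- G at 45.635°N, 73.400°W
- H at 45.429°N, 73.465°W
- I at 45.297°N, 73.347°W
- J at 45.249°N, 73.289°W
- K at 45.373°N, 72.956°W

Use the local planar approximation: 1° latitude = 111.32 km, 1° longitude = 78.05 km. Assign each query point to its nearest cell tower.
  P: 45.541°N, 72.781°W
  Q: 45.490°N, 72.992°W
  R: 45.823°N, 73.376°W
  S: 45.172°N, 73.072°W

P→K; Q→K; R→G; S→J

P at 45.541°N, 72.781°W:
  G: √((0.094·111.32)² + (-0.619·78.05)²) = √(109.49697 + 2334.14114) = 49.433 km
  H: √((-0.112·111.32)² + (-0.684·78.05)²) = √(155.44703 + 2850.08635) = 54.823 km
  I: √((-0.244·111.32)² + (-0.566·78.05)²) = √(737.77859 + 1951.54548) = 51.859 km
  J: √((-0.292·111.32)² + (-0.508·78.05)²) = √(1056.60363 + 1572.07492) = 51.271 km
  K: √((-0.168·111.32)² + (-0.175·78.05)²) = √(349.75583 + 186.56145) = 23.159 km
  → nearest: K (23.159 km)
Q at 45.490°N, 72.992°W:
  G: √((0.145·111.32)² + (-0.408·78.05)²) = √(260.54479 + 1014.06581) = 35.702 km
  H: √((-0.061·111.32)² + (-0.473·78.05)²) = √(46.11116 + 1362.91288) = 37.537 km
  I: √((-0.193·111.32)² + (-0.355·78.05)²) = √(461.59491 + 767.71941) = 35.062 km
  J: √((-0.241·111.32)² + (-0.297·78.05)²) = √(719.74802 + 537.35181) = 35.456 km
  K: √((-0.117·111.32)² + (0.036·78.05)²) = √(169.63604 + 7.89498) = 13.324 km
  → nearest: K (13.324 km)
R at 45.823°N, 73.376°W:
  G: √((-0.188·111.32)² + (-0.024·78.05)²) = √(437.98788 + 3.50888) = 21.012 km
  H: √((-0.394·111.32)² + (-0.089·78.05)²) = √(1923.70662 + 48.25317) = 44.407 km
  I: √((-0.526·111.32)² + (0.029·78.05)²) = √(3428.60839 + 5.12321) = 58.598 km
  J: √((-0.574·111.32)² + (0.087·78.05)²) = √(4082.91351 + 46.10885) = 64.257 km
  K: √((-0.450·111.32)² + (0.420·78.05)²) = √(2509.40884 + 1074.59396) = 59.867 km
  → nearest: G (21.012 km)
S at 45.172°N, 73.072°W:
  G: √((0.463·111.32)² + (-0.328·78.05)²) = √(2656.49117 + 655.38048) = 57.549 km
  H: √((0.257·111.32)² + (-0.393·78.05)²) = √(818.48861 + 940.87280) = 41.945 km
  I: √((0.125·111.32)² + (-0.275·78.05)²) = √(193.62722 + 460.69256) = 25.580 km
  J: √((0.077·111.32)² + (-0.217·78.05)²) = √(73.47301 + 286.85689) = 18.982 km
  K: √((0.201·111.32)² + (0.116·78.05)²) = √(500.65495 + 81.97129) = 24.138 km
  → nearest: J (18.982 km)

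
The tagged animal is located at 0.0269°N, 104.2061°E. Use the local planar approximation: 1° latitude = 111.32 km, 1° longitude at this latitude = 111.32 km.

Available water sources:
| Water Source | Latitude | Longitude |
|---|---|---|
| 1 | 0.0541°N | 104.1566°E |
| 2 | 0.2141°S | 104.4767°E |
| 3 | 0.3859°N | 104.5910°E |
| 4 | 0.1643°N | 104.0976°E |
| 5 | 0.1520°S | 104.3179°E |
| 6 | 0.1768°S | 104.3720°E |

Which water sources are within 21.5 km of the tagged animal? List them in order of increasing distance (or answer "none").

1, 4

Distances from 0.0269°N, 104.2061°E:
1: √((0.0272·111.32)² + (-0.0495·111.32)²) = √(9.168203 + 30.363847) = 6.2875 km
2: √((-0.2410·111.32)² + (0.2706·111.32)²) = √(719.748023 + 907.406696) = 40.3380 km
3: √((0.3590·111.32)² + (0.3849·111.32)²) = √(1597.111705 + 1835.871236) = 58.5917 km
4: √((0.1374·111.32)² + (-0.1085·111.32)²) = √(233.948282 + 145.883398) = 19.4893 km
5: √((-0.1789·111.32)² + (0.1118·111.32)²) = √(396.613120 + 154.892362) = 23.4842 km
6: √((-0.2037·111.32)² + (0.1659·111.32)²) = √(514.195715 + 341.066581) = 29.2449 km
Threshold 21.5 km: 1 (6.2875 km), 4 (19.4893 km) are within range.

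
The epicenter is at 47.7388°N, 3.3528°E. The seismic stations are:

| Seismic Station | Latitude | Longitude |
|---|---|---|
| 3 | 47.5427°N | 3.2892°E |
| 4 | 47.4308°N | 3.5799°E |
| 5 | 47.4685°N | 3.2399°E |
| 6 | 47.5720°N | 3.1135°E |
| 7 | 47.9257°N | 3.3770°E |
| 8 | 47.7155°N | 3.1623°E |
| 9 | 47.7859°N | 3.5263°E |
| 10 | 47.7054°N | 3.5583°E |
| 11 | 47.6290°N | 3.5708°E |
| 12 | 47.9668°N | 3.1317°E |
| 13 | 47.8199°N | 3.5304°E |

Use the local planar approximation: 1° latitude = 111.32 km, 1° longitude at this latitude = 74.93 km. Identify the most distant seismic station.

Distances from 47.7388°N, 3.3528°E:
3: √((-0.1961·111.32)² + (-0.0636·74.93)²) = √(476.542438 + 22.710448) = 22.3440 km
4: √((-0.3080·111.32)² + (0.2271·74.93)²) = √(1175.568197 + 289.564778) = 38.2771 km
5: √((-0.2703·111.32)² + (-0.1129·74.93)²) = √(905.395823 + 71.564781) = 31.2564 km
6: √((-0.1668·111.32)² + (-0.2393·74.93)²) = √(344.777160 + 321.511760) = 25.8126 km
7: √((0.1869·111.32)² + (0.0242·74.93)²) = √(432.877485 + 3.288079) = 20.8846 km
8: √((-0.0233·111.32)² + (-0.1905·74.93)²) = √(6.727570 + 203.751786) = 14.5079 km
9: √((0.0471·111.32)² + (0.1735·74.93)²) = √(27.490853 + 169.009230) = 14.0178 km
10: √((-0.0334·111.32)² + (0.2055·74.93)²) = √(13.824178 + 237.101946) = 15.8406 km
11: √((-0.1098·111.32)² + (0.2180·74.93)²) = √(149.400164 + 266.823731) = 20.4016 km
12: √((0.2280·111.32)² + (-0.2211·74.93)²) = √(644.193131 + 274.466251) = 30.3094 km
13: √((0.0811·111.32)² + (0.1776·74.93)²) = √(81.505723 + 177.091366) = 16.0810 km
Maximum: 4 at 38.2771 km.

4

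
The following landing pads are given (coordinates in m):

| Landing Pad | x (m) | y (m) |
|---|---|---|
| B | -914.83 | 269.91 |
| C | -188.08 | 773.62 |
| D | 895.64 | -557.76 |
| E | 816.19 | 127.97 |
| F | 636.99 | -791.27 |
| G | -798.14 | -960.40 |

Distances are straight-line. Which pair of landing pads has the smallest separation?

D and F

Pairwise distances:
D–F: √((-258.65)² + (-233.51)²) = √(66899.8225 + 54526.9201) = 348.46 m
D–E: √((-79.45)² + (685.73)²) = √(6312.3025 + 470225.6329) = 690.32 m
B–C: √((726.75)² + (503.71)²) = √(528165.5625 + 253723.7641) = 884.25 m
E–F: √((-179.20)² + (-919.24)²) = √(32112.6400 + 845002.1776) = 936.54 m
C–E: √((1004.27)² + (-645.65)²) = √(1008558.2329 + 416863.9225) = 1193.91 m
B–G: √((116.69)² + (-1230.31)²) = √(13616.5561 + 1513662.6961) = 1235.83 m
F–G: √((-1435.13)² + (-169.13)²) = √(2059598.1169 + 28604.9569) = 1445.06 m
C–D: √((1083.72)² + (-1331.38)²) = √(1174449.0384 + 1772572.7044) = 1716.69 m
B–E: √((1731.02)² + (-141.94)²) = √(2996430.2404 + 20146.9636) = 1736.83 m
D–G: √((-1693.78)² + (-402.64)²) = √(2868890.6884 + 162118.9696) = 1740.98 m
C–F: √((825.07)² + (-1564.89)²) = √(680740.5049 + 2448880.7121) = 1769.07 m
C–G: √((-610.06)² + (-1734.02)²) = √(372173.2036 + 3006825.3604) = 1838.21 m
B–F: √((1551.82)² + (-1061.18)²) = √(2408145.3124 + 1126102.9924) = 1879.96 m
E–G: √((-1614.33)² + (-1088.37)²) = √(2606061.3489 + 1184549.2569) = 1946.95 m
B–D: √((1810.47)² + (-827.67)²) = √(3277801.6209 + 685037.6289) = 1990.69 m
Closest pair: D–F at 348.46 m.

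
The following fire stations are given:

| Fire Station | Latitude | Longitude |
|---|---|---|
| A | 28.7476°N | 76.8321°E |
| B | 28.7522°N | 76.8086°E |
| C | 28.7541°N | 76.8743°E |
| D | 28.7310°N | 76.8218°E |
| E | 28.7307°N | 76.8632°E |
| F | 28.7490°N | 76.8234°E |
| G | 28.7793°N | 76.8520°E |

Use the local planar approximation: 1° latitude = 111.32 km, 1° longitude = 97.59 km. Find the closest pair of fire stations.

A and F

Pairwise distances:
A–F: 0.8632 km
B–F: 1.4876 km
D–F: 2.0098 km
A–D: 2.1036 km
A–B: 2.3498 km
B–D: 2.6887 km
C–E: 2.8211 km
C–G: 3.5504 km
A–E: 3.5708 km
A–G: 4.0279 km
D–E: 4.0404 km
A–C: 4.1814 km
F–G: 4.3780 km
E–F: 4.3859 km
C–F: 4.9997 km
B–G: 5.2000 km
E–G: 5.5195 km
C–D: 5.7326 km
B–E: 5.8413 km
D–G: 6.1315 km
B–C: 6.4152 km
Closest pair: A–F at 0.8632 km.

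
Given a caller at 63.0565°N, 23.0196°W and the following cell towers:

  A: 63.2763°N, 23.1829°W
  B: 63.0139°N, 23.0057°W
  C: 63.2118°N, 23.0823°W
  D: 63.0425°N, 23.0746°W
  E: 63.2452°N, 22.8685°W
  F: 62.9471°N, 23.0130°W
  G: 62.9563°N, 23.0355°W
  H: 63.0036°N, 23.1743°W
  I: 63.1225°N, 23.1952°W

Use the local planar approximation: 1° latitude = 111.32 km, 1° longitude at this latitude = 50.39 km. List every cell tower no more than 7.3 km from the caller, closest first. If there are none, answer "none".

D, B

Distances from 63.0565°N, 23.0196°W:
A: √((0.2198·111.32)² + (-0.1633·50.39)²) = √(598.689679 + 67.711290) = 25.8147 km
B: √((-0.0426·111.32)² + (0.0139·50.39)²) = √(22.488764 + 0.490590) = 4.7937 km
C: √((0.1553·111.32)² + (-0.0627·50.39)²) = √(298.874806 + 9.982143) = 17.5743 km
D: √((-0.0140·111.32)² + (-0.0550·50.39)²) = √(2.428860 + 7.680935) = 3.1796 km
E: √((0.1887·111.32)² + (0.1511·50.39)²) = √(441.255565 + 57.971915) = 22.3434 km
F: √((-0.1094·111.32)² + (0.0066·50.39)²) = √(148.313621 + 0.110605) = 12.1829 km
G: √((-0.1002·111.32)² + (-0.0159·50.39)²) = √(124.417605 + 0.641923) = 11.1830 km
H: √((-0.0529·111.32)² + (-0.1547·50.39)²) = √(34.678295 + 60.767217) = 9.7696 km
I: √((0.0660·111.32)² + (-0.1756·50.39)²) = √(53.980172 + 78.295669) = 11.5011 km
Threshold 7.3 km: D (3.1796 km), B (4.7937 km) are within range.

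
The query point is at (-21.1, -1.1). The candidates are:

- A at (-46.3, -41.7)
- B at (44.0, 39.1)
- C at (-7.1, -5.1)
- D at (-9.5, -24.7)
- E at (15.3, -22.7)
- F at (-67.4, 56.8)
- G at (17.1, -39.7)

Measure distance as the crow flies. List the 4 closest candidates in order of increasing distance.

C, D, E, A

Distances from (-21.1, -1.1):
A: 47.8
B: 76.5
C: 14.6
D: 26.3
E: 42.3
F: 74.1
G: 54.3
Sorted: C (14.6) < D (26.3) < E (42.3) < A (47.8) < G (54.3) < F (74.1) < …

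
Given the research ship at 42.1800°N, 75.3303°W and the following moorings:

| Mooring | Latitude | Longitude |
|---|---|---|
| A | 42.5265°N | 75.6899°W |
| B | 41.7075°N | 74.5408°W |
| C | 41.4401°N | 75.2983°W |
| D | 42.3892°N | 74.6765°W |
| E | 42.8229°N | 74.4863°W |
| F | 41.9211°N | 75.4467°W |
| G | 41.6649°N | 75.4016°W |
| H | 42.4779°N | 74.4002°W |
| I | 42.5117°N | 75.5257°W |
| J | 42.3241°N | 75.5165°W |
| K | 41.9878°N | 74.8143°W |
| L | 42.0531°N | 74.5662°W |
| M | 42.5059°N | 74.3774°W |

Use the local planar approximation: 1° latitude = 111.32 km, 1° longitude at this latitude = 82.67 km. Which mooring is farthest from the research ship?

E

Distances from 42.1800°N, 75.3303°W:
A: √((0.3465·111.32)² + (-0.3596·82.67)²) = √(1487.828499 + 883.761832) = 48.6990 km
B: √((-0.4725·111.32)² + (0.7895·82.67)²) = √(2766.623242 + 4259.907255) = 83.8244 km
C: √((-0.7399·111.32)² + (0.0320·82.67)²) = √(6784.103265 + 6.998353) = 82.4081 km
D: √((0.2092·111.32)² + (0.6538·82.67)²) = √(542.337651 + 2921.364233) = 58.8532 km
E: √((0.6429·111.32)² + (0.8440·82.67)²) = √(5121.925378 + 4868.338511) = 99.9513 km
F: √((-0.2589·111.32)² + (-0.1164·82.67)²) = √(830.635515 + 92.598049) = 30.3848 km
G: √((-0.5151·111.32)² + (-0.0713·82.67)²) = √(3287.982483 + 34.743609) = 57.6431 km
H: √((0.2979·111.32)² + (0.9301·82.67)²) = √(1099.733366 + 5912.282319) = 83.7378 km
I: √((0.3317·111.32)² + (-0.1954·82.67)²) = √(1363.444104 + 260.942605) = 40.3037 km
J: √((0.1441·111.32)² + (-0.1862·82.67)²) = √(257.320482 + 236.949190) = 22.2322 km
K: √((-0.1922·111.32)² + (0.5160·82.67)²) = √(457.776150 + 1819.681076) = 47.7227 km
L: √((-0.1269·111.32)² + (0.7641·82.67)²) = √(199.558228 + 3990.214795) = 64.7285 km
M: √((0.3259·111.32)² + (0.9529·82.67)²) = √(1316.179482 + 6205.696461) = 86.7287 km
Maximum: E at 99.9513 km.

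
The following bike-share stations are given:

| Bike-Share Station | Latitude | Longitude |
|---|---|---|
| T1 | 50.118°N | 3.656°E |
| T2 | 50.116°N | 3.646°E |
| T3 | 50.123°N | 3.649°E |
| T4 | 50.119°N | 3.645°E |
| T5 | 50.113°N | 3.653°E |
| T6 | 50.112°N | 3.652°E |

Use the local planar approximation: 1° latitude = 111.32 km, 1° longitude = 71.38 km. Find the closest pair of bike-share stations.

T5 and T6

Pairwise distances:
T5–T6: √((-0.001·111.32)² + (-0.001·71.38)²) = √(0.012392 + 0.005095) = 0.1322 km
T2–T4: √((0.003·111.32)² + (-0.001·71.38)²) = √(0.111529 + 0.005095) = 0.3415 km
T3–T4: √((-0.004·111.32)² + (-0.004·71.38)²) = √(0.198274 + 0.081522) = 0.5290 km
T1–T5: √((-0.005·111.32)² + (-0.003·71.38)²) = √(0.309804 + 0.045856) = 0.5964 km
T2–T5: √((-0.003·111.32)² + (0.007·71.38)²) = √(0.111529 + 0.249660) = 0.6010 km
T2–T6: √((-0.004·111.32)² + (0.006·71.38)²) = √(0.198274 + 0.183424) = 0.6178 km
T1–T6: √((-0.006·111.32)² + (-0.004·71.38)²) = √(0.446117 + 0.081522) = 0.7264 km
T1–T2: √((-0.002·111.32)² + (-0.010·71.38)²) = √(0.049569 + 0.509510) = 0.7477 km
T1–T3: √((0.005·111.32)² + (-0.007·71.38)²) = √(0.309804 + 0.249660) = 0.7480 km
T1–T4: √((0.001·111.32)² + (-0.011·71.38)²) = √(0.012392 + 0.616508) = 0.7930 km
T2–T3: √((0.007·111.32)² + (0.003·71.38)²) = √(0.607215 + 0.045856) = 0.8081 km
T4–T5: √((-0.006·111.32)² + (0.008·71.38)²) = √(0.446117 + 0.326087) = 0.8788 km
T4–T6: √((-0.007·111.32)² + (0.007·71.38)²) = √(0.607215 + 0.249660) = 0.9257 km
T3–T5: √((-0.010·111.32)² + (0.004·71.38)²) = √(1.239214 + 0.081522) = 1.1492 km
T3–T6: √((-0.011·111.32)² + (0.003·71.38)²) = √(1.499449 + 0.045856) = 1.2431 km
Closest pair: T5–T6 at 0.1322 km.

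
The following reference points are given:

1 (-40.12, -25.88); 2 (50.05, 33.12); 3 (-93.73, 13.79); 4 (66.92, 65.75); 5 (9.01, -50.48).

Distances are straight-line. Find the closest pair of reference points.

Pairwise distances:
1–2: 107.76
1–3: 66.69
1–4: 140.90
1–5: 54.94
2–3: 145.07
2–4: 36.73
2–5: 93.13
3–4: 168.84
3–5: 121.19
4–5: 129.86
Closest pair: 2–4 at 36.73.

2 and 4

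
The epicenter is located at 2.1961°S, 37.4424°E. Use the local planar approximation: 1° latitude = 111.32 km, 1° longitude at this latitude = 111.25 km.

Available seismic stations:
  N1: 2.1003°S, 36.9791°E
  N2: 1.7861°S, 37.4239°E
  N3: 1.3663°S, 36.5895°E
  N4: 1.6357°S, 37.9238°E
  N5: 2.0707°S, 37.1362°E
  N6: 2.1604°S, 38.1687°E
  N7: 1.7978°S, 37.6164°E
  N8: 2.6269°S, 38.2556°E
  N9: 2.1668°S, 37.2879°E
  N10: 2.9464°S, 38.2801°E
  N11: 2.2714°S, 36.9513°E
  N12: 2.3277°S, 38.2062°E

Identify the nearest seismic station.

Distances from 2.1961°S, 37.4424°E:
N1: √((0.0958·111.32)² + (-0.4633·111.25)²) = √(113.730622 + 2656.590650) = 52.6338 km
N2: √((0.4100·111.32)² + (-0.0185·111.25)²) = √(2083.119137 + 4.235879) = 45.6876 km
N3: √((0.8298·111.32)² + (-0.8529·111.25)²) = √(8532.833204 + 9003.186946) = 132.4236 km
N4: √((0.5604·111.32)² + (0.4814·111.25)²) = √(3891.729519 + 2868.218358) = 82.2189 km
N5: √((0.1254·111.32)² + (-0.3062·111.25)²) = √(194.868422 + 1160.407193) = 36.8141 km
N6: √((0.0357·111.32)² + (0.7263·111.25)²) = √(15.793662 + 6528.781401) = 80.8985 km
N7: √((0.3983·111.32)² + (0.1740·111.25)²) = √(1965.925284 + 374.712806) = 48.3801 km
N8: √((-0.4308·111.32)² + (0.8132·111.25)²) = √(2299.840855 + 8184.549492) = 102.3933 km
N9: √((0.0293·111.32)² + (-0.1545·111.25)²) = √(10.638530 + 295.431641) = 17.4949 km
N10: √((-0.7503·111.32)² + (0.8377·111.25)²) = √(6976.157679 + 8685.144935) = 125.1451 km
N11: √((-0.0753·111.32)² + (-0.4911·111.25)²) = √(70.264563 + 2984.969566) = 55.2742 km
N12: √((-0.1316·111.32)² + (0.7638·111.25)²) = √(214.614062 + 7220.368243) = 86.2263 km
Minimum: N9 at 17.4949 km.

N9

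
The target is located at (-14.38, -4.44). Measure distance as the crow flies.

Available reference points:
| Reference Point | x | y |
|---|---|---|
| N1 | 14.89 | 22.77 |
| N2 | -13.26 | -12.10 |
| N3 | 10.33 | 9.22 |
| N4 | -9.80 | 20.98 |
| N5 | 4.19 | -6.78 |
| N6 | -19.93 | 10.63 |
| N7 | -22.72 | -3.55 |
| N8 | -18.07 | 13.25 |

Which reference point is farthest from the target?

N1

Distances from (-14.38, -4.44):
N1: 39.96
N2: 7.74
N3: 28.23
N4: 25.83
N5: 18.72
N6: 16.06
N7: 8.39
N8: 18.07
Maximum: N1 at 39.96.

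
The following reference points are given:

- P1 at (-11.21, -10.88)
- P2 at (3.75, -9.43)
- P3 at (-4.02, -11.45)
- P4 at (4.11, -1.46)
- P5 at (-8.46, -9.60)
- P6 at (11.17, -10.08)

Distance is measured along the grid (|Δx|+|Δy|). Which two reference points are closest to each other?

P1 and P5

Pairwise distances:
P1–P5: |2.75| + |1.28| = 2.75 + 1.28 = 4.03
P3–P5: |-4.44| + |1.85| = 4.44 + 1.85 = 6.29
P1–P3: |7.19| + |-0.57| = 7.19 + 0.57 = 7.76
P2–P6: |7.42| + |-0.65| = 7.42 + 0.65 = 8.07
P2–P4: |0.36| + |7.97| = 0.36 + 7.97 = 8.33
P2–P3: |-7.77| + |-2.02| = 7.77 + 2.02 = 9.79
P2–P5: |-12.21| + |-0.17| = 12.21 + 0.17 = 12.38
P4–P6: |7.06| + |-8.62| = 7.06 + 8.62 = 15.68
P1–P2: |14.96| + |1.45| = 14.96 + 1.45 = 16.41
P3–P6: |15.19| + |1.37| = 15.19 + 1.37 = 16.56
P3–P4: |8.13| + |9.99| = 8.13 + 9.99 = 18.12
P5–P6: |19.63| + |-0.48| = 19.63 + 0.48 = 20.11
P4–P5: |-12.57| + |-8.14| = 12.57 + 8.14 = 20.71
P1–P6: |22.38| + |0.80| = 22.38 + 0.80 = 23.18
P1–P4: |15.32| + |9.42| = 15.32 + 9.42 = 24.74
Closest pair: P1–P5 at 4.03.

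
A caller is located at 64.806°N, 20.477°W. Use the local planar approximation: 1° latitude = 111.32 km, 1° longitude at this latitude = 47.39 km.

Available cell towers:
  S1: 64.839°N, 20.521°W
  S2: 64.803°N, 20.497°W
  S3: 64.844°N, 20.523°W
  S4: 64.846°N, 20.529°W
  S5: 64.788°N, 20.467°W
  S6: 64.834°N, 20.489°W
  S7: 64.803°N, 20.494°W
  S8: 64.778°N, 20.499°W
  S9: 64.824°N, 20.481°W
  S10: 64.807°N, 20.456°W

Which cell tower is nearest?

S7

Distances from 64.806°N, 20.477°W:
S1: √((0.033·111.32)² + (-0.044·47.39)²) = √(13.49504 + 4.34789) = 4.224 km
S2: √((-0.003·111.32)² + (-0.020·47.39)²) = √(0.11153 + 0.89832) = 1.005 km
S3: √((0.038·111.32)² + (-0.046·47.39)²) = √(17.89425 + 4.75214) = 4.759 km
S4: √((0.040·111.32)² + (-0.052·47.39)²) = √(19.82743 + 6.07268) = 5.089 km
S5: √((-0.018·111.32)² + (0.010·47.39)²) = √(4.01505 + 0.22458) = 2.059 km
S6: √((0.028·111.32)² + (-0.012·47.39)²) = √(9.71544 + 0.32340) = 3.168 km
S7: √((-0.003·111.32)² + (-0.017·47.39)²) = √(0.11153 + 0.64904) = 0.872 km
S8: √((-0.028·111.32)² + (-0.022·47.39)²) = √(9.71544 + 1.08697) = 3.287 km
S9: √((0.018·111.32)² + (-0.004·47.39)²) = √(4.01505 + 0.03593) = 2.013 km
S10: √((0.001·111.32)² + (0.021·47.39)²) = √(0.01239 + 0.99040) = 1.001 km
Minimum: S7 at 0.872 km.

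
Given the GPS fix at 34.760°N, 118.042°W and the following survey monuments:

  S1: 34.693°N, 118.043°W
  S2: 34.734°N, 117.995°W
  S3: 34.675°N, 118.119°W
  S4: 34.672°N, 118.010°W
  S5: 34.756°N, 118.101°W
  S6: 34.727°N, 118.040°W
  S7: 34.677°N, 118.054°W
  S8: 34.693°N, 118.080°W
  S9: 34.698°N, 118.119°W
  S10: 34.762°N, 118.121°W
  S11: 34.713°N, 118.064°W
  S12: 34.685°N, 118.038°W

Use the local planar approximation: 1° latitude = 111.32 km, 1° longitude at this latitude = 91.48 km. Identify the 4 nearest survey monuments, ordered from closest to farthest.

Distances from 34.760°N, 118.042°W:
S1: √((-0.067·111.32)² + (-0.001·91.48)²) = √(55.62833 + 0.00837) = 7.459 km
S2: √((-0.026·111.32)² + (0.047·91.48)²) = √(8.37709 + 18.48622) = 5.183 km
S3: √((-0.085·111.32)² + (-0.077·91.48)²) = √(89.53323 + 49.61737) = 11.796 km
S4: √((-0.088·111.32)² + (0.032·91.48)²) = √(95.96475 + 8.56944) = 10.224 km
S5: √((-0.004·111.32)² + (-0.059·91.48)²) = √(0.19827 + 29.13106) = 5.416 km
S6: √((-0.033·111.32)² + (0.002·91.48)²) = √(13.49504 + 0.03347) = 3.678 km
S7: √((-0.083·111.32)² + (-0.012·91.48)²) = √(85.36947 + 1.20508) = 9.305 km
S8: √((-0.067·111.32)² + (-0.038·91.48)²) = √(55.62833 + 12.08424) = 8.229 km
S9: √((-0.062·111.32)² + (-0.077·91.48)²) = √(47.63540 + 49.61737) = 9.862 km
S10: √((0.002·111.32)² + (-0.079·91.48)²) = √(0.04957 + 52.22837) = 7.230 km
S11: √((-0.047·111.32)² + (-0.022·91.48)²) = √(27.37424 + 4.05040) = 5.606 km
S12: √((-0.075·111.32)² + (0.004·91.48)²) = √(69.70580 + 0.13390) = 8.357 km
Sorted: S6 (3.678 km) < S2 (5.183 km) < S5 (5.416 km) < S11 (5.606 km) < S10 (7.230 km) < S1 (7.459 km) < …

S6, S2, S5, S11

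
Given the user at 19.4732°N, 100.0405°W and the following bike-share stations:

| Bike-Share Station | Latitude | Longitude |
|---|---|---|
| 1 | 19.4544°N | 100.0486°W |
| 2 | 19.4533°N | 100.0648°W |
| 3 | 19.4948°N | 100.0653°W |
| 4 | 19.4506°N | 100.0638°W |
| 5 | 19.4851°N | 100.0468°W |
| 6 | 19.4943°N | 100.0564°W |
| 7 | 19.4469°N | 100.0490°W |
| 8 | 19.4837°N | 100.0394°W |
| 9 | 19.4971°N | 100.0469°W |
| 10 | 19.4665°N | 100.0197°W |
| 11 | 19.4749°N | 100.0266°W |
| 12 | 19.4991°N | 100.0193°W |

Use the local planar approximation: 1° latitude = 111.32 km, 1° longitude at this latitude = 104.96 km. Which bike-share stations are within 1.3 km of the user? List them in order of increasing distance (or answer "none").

8

Distances from 19.4732°N, 100.0405°W:
1: √((-0.0188·111.32)² + (-0.0081·104.96)²) = √(4.379879 + 0.722799) = 2.2589 km
2: √((-0.0199·111.32)² + (-0.0243·104.96)²) = √(4.907412 + 6.505193) = 3.3783 km
3: √((0.0216·111.32)² + (-0.0248·104.96)²) = √(5.781678 + 6.775651) = 3.5436 km
4: √((-0.0226·111.32)² + (-0.0233·104.96)²) = √(6.329411 + 5.980803) = 3.5086 km
5: √((0.0119·111.32)² + (-0.0063·104.96)²) = √(1.754851 + 0.437249) = 1.4806 km
6: √((0.0211·111.32)² + (-0.0159·104.96)²) = √(5.517106 + 2.785107) = 2.8814 km
7: √((-0.0263·111.32)² + (-0.0085·104.96)²) = √(8.571521 + 0.795949) = 3.0606 km
8: √((0.0105·111.32)² + (0.0011·104.96)²) = √(1.366234 + 0.013330) = 1.1745 km
9: √((0.0239·111.32)² + (-0.0064·104.96)²) = √(7.078516 + 0.451240) = 2.7440 km
10: √((-0.0067·111.32)² + (0.0208·104.96)²) = √(0.556283 + 4.766223) = 2.3071 km
11: √((0.0017·111.32)² + (0.0139·104.96)²) = √(0.035813 + 2.128518) = 1.4712 km
12: √((0.0259·111.32)² + (0.0212·104.96)²) = √(8.312773 + 4.951301) = 3.6420 km
Threshold 1.3 km: 8 (1.1745 km) is within range.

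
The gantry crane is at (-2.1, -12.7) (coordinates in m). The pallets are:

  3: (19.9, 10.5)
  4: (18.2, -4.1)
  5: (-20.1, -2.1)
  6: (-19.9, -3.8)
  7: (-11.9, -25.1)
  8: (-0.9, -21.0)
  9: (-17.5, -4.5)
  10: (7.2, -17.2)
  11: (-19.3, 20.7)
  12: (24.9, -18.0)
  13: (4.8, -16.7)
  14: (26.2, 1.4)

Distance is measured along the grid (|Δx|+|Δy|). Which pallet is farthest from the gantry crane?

11

Distances from (-2.1, -12.7):
3: |22.0| + |23.2| = 22.0 + 23.2 = 45.2 m
4: |20.3| + |8.6| = 20.3 + 8.6 = 28.9 m
5: |-18.0| + |10.6| = 18.0 + 10.6 = 28.6 m
6: |-17.8| + |8.9| = 17.8 + 8.9 = 26.7 m
7: |-9.8| + |-12.4| = 9.8 + 12.4 = 22.2 m
8: |1.2| + |-8.3| = 1.2 + 8.3 = 9.5 m
9: |-15.4| + |8.2| = 15.4 + 8.2 = 23.6 m
10: |9.3| + |-4.5| = 9.3 + 4.5 = 13.8 m
11: |-17.2| + |33.4| = 17.2 + 33.4 = 50.6 m
12: |27.0| + |-5.3| = 27.0 + 5.3 = 32.3 m
13: |6.9| + |-4.0| = 6.9 + 4.0 = 10.9 m
14: |28.3| + |14.1| = 28.3 + 14.1 = 42.4 m
Maximum: 11 at 50.6 m.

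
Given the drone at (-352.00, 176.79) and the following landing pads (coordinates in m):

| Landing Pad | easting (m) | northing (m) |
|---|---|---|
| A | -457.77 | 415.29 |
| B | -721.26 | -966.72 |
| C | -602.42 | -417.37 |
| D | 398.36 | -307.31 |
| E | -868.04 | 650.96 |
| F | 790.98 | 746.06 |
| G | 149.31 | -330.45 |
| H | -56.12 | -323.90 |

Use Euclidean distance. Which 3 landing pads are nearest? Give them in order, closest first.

A, H, C

Distances from (-352.00, 176.79):
A: √((-105.77)² + (238.50)²) = √(11187.2929 + 56882.2500) = 260.90 m
B: √((-369.26)² + (-1143.51)²) = √(136352.9476 + 1307615.1201) = 1201.65 m
C: √((-250.42)² + (-594.16)²) = √(62710.1764 + 353026.1056) = 644.78 m
D: √((750.36)² + (-484.10)²) = √(563040.1296 + 234352.8100) = 892.97 m
E: √((-516.04)² + (474.17)²) = √(266297.2816 + 224837.1889) = 700.81 m
F: √((1142.98)² + (569.27)²) = √(1306403.2804 + 324068.3329) = 1276.90 m
G: √((501.31)² + (-507.24)²) = √(251311.7161 + 257292.4176) = 713.16 m
H: √((295.88)² + (-500.69)²) = √(87544.9744 + 250690.4761) = 581.58 m
Sorted: A (260.90 m) < H (581.58 m) < C (644.78 m) < E (700.81 m) < G (713.16 m) < …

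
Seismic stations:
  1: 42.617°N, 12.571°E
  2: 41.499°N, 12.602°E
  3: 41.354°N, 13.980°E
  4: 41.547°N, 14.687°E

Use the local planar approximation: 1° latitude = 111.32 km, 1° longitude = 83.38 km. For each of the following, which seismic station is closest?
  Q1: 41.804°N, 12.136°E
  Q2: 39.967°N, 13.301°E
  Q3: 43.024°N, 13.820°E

Q1→2; Q2→3; Q3→1

Q1 at 41.804°N, 12.136°E:
  1: √((0.813·111.32)² + (0.435·83.38)²) = √(8190.82197 + 1315.53466) = 97.501 km
  2: √((-0.305·111.32)² + (0.466·83.38)²) = √(1152.77905 + 1509.71724) = 51.599 km
  3: √((-0.450·111.32)² + (1.844·83.38)²) = √(2509.40884 + 23639.89891) = 161.707 km
  4: √((-0.257·111.32)² + (2.551·83.38)²) = √(818.48861 + 45242.30246) = 214.618 km
  → nearest: 2 (51.599 km)
Q2 at 39.967°N, 13.301°E:
  1: √((2.650·111.32)² + (-0.730·83.38)²) = √(87023.82000 + 3704.84038) = 301.212 km
  2: √((1.532·111.32)² + (-0.699·83.38)²) = √(29084.65562 + 3396.86379) = 180.226 km
  3: √((1.387·111.32)² + (0.679·83.38)²) = √(23839.61939 + 3205.26049) = 164.453 km
  4: √((1.580·111.32)² + (1.386·83.38)²) = √(30935.74429 + 13355.19526) = 210.454 km
  → nearest: 3 (164.453 km)
Q3 at 43.024°N, 13.820°E:
  1: √((-0.407·111.32)² + (-1.249·83.38)²) = √(2052.74600 + 10845.47702) = 113.570 km
  2: √((-1.525·111.32)² + (-1.218·83.38)²) = √(28819.47617 + 10313.79175) = 197.821 km
  3: √((-1.670·111.32)² + (0.160·83.38)²) = √(34560.44594 + 177.97694) = 186.382 km
  4: √((-1.477·111.32)² + (0.867·83.38)²) = √(27033.81802 + 5225.91061) = 179.610 km
  → nearest: 1 (113.570 km)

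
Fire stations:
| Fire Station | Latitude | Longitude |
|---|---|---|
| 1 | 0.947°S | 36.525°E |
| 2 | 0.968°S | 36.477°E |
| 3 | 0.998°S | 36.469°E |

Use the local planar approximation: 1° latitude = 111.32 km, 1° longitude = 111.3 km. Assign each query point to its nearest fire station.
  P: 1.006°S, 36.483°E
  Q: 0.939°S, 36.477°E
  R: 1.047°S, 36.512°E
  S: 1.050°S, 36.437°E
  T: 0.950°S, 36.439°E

P→3; Q→2; R→3; S→3; T→2

P at 1.006°S, 36.483°E:
  1: √((0.059·111.32)² + (0.042·111.3)²) = √(43.13705 + 21.85189) = 8.062 km
  2: √((0.038·111.32)² + (-0.006·111.3)²) = √(17.89425 + 0.44596) = 4.283 km
  3: √((0.008·111.32)² + (-0.014·111.3)²) = √(0.79310 + 2.42799) = 1.795 km
  → nearest: 3 (1.795 km)
Q at 0.939°S, 36.477°E:
  1: √((-0.008·111.32)² + (0.048·111.3)²) = √(0.79310 + 28.54124) = 5.416 km
  2: √((-0.029·111.32)² + (0.000·111.3)²) = √(10.42179 + 0.00000) = 3.228 km
  3: √((-0.059·111.32)² + (-0.008·111.3)²) = √(43.13705 + 0.79281) = 6.628 km
  → nearest: 2 (3.228 km)
R at 1.047°S, 36.512°E:
  1: √((0.100·111.32)² + (0.013·111.3)²) = √(123.92142 + 2.09352) = 11.226 km
  2: √((0.079·111.32)² + (-0.035·111.3)²) = √(77.33936 + 15.17492) = 9.618 km
  3: √((0.049·111.32)² + (-0.043·111.3)²) = √(29.75353 + 22.90484) = 7.257 km
  → nearest: 3 (7.257 km)
S at 1.050°S, 36.437°E:
  1: √((0.103·111.32)² + (0.088·111.3)²) = √(131.46824 + 95.93027) = 15.080 km
  2: √((0.082·111.32)² + (0.040·111.3)²) = √(83.32477 + 19.82030) = 10.156 km
  3: √((0.052·111.32)² + (0.032·111.3)²) = √(33.50835 + 12.68499) = 6.797 km
  → nearest: 3 (6.797 km)
T at 0.950°S, 36.439°E:
  1: √((0.003·111.32)² + (0.086·111.3)²) = √(0.11153 + 91.61936) = 9.578 km
  2: √((-0.018·111.32)² + (0.038·111.3)²) = √(4.01505 + 17.88782) = 4.680 km
  3: √((-0.048·111.32)² + (0.030·111.3)²) = √(28.55150 + 11.14892) = 6.301 km
  → nearest: 2 (4.680 km)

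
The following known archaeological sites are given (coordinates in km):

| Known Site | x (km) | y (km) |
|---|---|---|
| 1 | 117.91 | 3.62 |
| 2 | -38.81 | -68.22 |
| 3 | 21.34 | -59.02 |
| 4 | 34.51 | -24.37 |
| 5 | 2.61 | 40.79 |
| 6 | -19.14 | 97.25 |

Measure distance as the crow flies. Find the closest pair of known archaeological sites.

3 and 4

Pairwise distances:
1–2: 172.40 km
1–3: 115.11 km
1–4: 87.97 km
1–5: 121.14 km
1–6: 165.98 km
2–3: 60.85 km
2–4: 85.43 km
2–5: 116.61 km
2–6: 166.64 km
3–4: 37.07 km
3–5: 101.55 km
3–6: 161.43 km
4–5: 72.55 km
4–6: 132.93 km
5–6: 60.50 km
Closest pair: 3–4 at 37.07 km.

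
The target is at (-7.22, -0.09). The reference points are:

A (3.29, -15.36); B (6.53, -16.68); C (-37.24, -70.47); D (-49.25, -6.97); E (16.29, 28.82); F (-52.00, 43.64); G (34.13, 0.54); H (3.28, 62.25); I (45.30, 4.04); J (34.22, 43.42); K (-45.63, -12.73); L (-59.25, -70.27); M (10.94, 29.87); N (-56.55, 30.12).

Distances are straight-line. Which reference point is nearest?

A

Distances from (-7.22, -0.09):
A: √((10.51)² + (-15.27)²) = √(110.4601 + 233.1729) = 18.54
B: √((13.75)² + (-16.59)²) = √(189.0625 + 275.2281) = 21.55
C: √((-30.02)² + (-70.38)²) = √(901.2004 + 4953.3444) = 76.51
D: √((-42.03)² + (-6.88)²) = √(1766.5209 + 47.3344) = 42.59
E: √((23.51)² + (28.91)²) = √(552.7201 + 835.7881) = 37.26
F: √((-44.78)² + (43.73)²) = √(2005.2484 + 1912.3129) = 62.59
G: √((41.35)² + (0.63)²) = √(1709.8225 + 0.3969) = 41.35
H: √((10.50)² + (62.34)²) = √(110.2500 + 3886.2756) = 63.22
I: √((52.52)² + (4.13)²) = √(2758.3504 + 17.0569) = 52.68
J: √((41.44)² + (43.51)²) = √(1717.2736 + 1893.1201) = 60.09
K: √((-38.41)² + (-12.64)²) = √(1475.3281 + 159.7696) = 40.44
L: √((-52.03)² + (-70.18)²) = √(2707.1209 + 4925.2324) = 87.36
M: √((18.16)² + (29.96)²) = √(329.7856 + 897.6016) = 35.03
N: √((-49.33)² + (30.21)²) = √(2433.4489 + 912.6441) = 57.85
Minimum: A at 18.54.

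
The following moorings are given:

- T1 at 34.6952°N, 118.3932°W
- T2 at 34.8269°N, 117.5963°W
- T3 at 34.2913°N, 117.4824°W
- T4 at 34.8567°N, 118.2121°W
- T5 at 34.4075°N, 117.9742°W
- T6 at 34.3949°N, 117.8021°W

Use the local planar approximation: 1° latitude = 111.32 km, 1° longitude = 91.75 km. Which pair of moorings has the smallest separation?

T5 and T6

Pairwise distances:
T5–T6: √((-0.0126·111.32)² + (0.1721·91.75)²) = √(1.967377 + 249.329627) = 15.8524 km
T1–T4: √((0.1615·111.32)² + (0.1811·91.75)²) = √(323.214956 + 276.088964) = 24.4807 km
T3–T6: √((0.1036·111.32)² + (-0.3197·91.75)²) = √(133.004369 + 860.394090) = 31.5182 km
T3–T5: √((0.1162·111.32)² + (-0.4918·91.75)²) = √(167.324159 + 2036.053543) = 46.9402 km
T1–T5: √((-0.2877·111.32)² + (0.4190·91.75)²) = √(1025.713612 + 1477.883471) = 50.0360 km
T2–T6: √((-0.4320·111.32)² + (-0.2058·91.75)²) = √(2312.671183 + 356.535589) = 51.6644 km
T4–T5: √((-0.4492·111.32)² + (0.2379·91.75)²) = √(2500.494424 + 476.432117) = 54.5612 km
T2–T4: √((0.0298·111.32)² + (-0.6158·91.75)²) = √(11.004718 + 3192.210450) = 56.5970 km
T2–T5: √((-0.4194·111.32)² + (-0.3779·91.75)²) = √(2179.732741 + 1202.170121) = 58.1541 km
T2–T3: √((-0.5356·111.32)² + (0.1139·91.75)²) = √(3554.901175 + 109.209293) = 60.5319 km
T4–T6: √((-0.4618·111.32)² + (0.4100·91.75)²) = √(2642.738870 + 1415.076306) = 63.7010 km
T1–T6: √((-0.3003·111.32)² + (0.5911·91.75)²) = √(1117.524517 + 2941.264387) = 63.7086 km
T1–T2: √((0.1317·111.32)² + (0.7969·91.75)²) = √(214.940347 + 5345.887308) = 74.5710 km
T3–T4: √((0.5654·111.32)² + (-0.7297·91.75)²) = √(3961.484889 + 4482.299153) = 91.8901 km
T1–T3: √((-0.4039·111.32)² + (0.9108·91.75)²) = √(2021.594753 + 6983.259643) = 94.8939 km
Closest pair: T5–T6 at 15.8524 km.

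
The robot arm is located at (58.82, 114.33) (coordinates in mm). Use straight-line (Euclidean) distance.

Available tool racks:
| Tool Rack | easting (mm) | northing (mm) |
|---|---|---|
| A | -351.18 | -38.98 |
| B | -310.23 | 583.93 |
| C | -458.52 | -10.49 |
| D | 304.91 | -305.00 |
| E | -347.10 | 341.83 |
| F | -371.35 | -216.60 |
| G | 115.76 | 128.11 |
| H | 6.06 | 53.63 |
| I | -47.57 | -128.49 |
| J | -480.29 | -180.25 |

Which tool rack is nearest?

Distances from (58.82, 114.33):
A: 437.73 mm
B: 597.26 mm
C: 532.18 mm
D: 486.21 mm
E: 465.32 mm
F: 542.73 mm
G: 58.58 mm
H: 80.42 mm
I: 265.10 mm
J: 614.34 mm
Minimum: G at 58.58 mm.

G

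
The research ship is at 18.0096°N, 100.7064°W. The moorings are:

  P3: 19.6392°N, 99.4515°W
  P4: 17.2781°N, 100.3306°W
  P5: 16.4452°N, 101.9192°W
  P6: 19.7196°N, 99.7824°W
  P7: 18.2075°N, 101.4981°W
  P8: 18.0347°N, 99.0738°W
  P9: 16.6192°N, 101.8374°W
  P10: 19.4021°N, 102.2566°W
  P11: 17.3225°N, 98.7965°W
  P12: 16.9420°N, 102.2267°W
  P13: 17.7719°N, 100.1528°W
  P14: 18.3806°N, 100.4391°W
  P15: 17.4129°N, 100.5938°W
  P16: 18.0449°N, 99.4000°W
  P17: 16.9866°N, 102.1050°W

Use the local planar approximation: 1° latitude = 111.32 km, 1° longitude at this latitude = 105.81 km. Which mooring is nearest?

Distances from 18.0096°N, 100.7064°W:
P3: 224.8095 km
P4: 90.6205 km
P5: 216.3228 km
P6: 213.9966 km
P7: 86.6182 km
P8: 172.7680 km
P9: 195.6472 km
P10: 225.6852 km
P11: 216.0772 km
P12: 200.0027 km
P13: 64.2757 km
P14: 50.0559 km
P15: 67.4847 km
P16: 138.2860 km
P17: 186.7312 km
Minimum: P14 at 50.0559 km.

P14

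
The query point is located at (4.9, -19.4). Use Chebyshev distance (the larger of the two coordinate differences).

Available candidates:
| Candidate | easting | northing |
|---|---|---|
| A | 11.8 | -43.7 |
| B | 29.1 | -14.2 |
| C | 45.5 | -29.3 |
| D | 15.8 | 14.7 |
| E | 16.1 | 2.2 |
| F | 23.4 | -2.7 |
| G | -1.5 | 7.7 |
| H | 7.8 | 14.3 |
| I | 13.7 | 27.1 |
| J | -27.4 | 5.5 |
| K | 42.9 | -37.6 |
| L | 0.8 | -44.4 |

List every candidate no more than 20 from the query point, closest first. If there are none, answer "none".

F

Distances from (4.9, -19.4):
A: 24.3
B: 24.2
C: 40.6
D: 34.1
E: 21.6
F: 18.5
G: 27.1
H: 33.7
I: 46.5
J: 32.3
K: 38.0
L: 25.0
Threshold 20: F (18.5) is within range.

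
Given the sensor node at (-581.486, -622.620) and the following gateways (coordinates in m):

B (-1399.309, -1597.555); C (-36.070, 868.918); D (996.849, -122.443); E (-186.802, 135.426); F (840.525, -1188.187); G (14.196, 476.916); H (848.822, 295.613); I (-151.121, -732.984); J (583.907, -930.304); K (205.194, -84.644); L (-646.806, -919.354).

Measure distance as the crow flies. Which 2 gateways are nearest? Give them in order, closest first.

Distances from (-581.486, -622.620):
B: √((-817.823)² + (-974.935)²) = √(668834.45933 + 950498.25423) = 1272.530 m
C: √((545.416)² + (1491.538)²) = √(297478.61306 + 2224685.60544) = 1588.132 m
D: √((1578.335)² + (500.177)²) = √(2491141.37223 + 250177.03133) = 1655.693 m
E: √((394.684)² + (758.046)²) = √(155775.45986 + 574633.73812) = 854.640 m
F: √((1422.011)² + (-565.567)²) = √(2022115.28412 + 319866.03149) = 1530.353 m
G: √((595.682)² + (1099.536)²) = √(354837.04512 + 1208979.41530) = 1250.526 m
H: √((1430.308)² + (918.233)²) = √(2045780.97486 + 843151.84229) = 1699.686 m
I: √((430.365)² + (-110.364)²) = √(185214.03323 + 12180.21250) = 444.291 m
J: √((1165.393)² + (-307.684)²) = √(1358140.84445 + 94669.44386) = 1205.326 m
K: √((786.680)² + (537.976)²) = √(618865.42240 + 289418.17658) = 953.039 m
L: √((-65.320)² + (-296.734)²) = √(4266.70240 + 88051.06676) = 303.838 m
Sorted: L (303.838 m) < I (444.291 m) < E (854.640 m) < K (953.039 m) < …

L, I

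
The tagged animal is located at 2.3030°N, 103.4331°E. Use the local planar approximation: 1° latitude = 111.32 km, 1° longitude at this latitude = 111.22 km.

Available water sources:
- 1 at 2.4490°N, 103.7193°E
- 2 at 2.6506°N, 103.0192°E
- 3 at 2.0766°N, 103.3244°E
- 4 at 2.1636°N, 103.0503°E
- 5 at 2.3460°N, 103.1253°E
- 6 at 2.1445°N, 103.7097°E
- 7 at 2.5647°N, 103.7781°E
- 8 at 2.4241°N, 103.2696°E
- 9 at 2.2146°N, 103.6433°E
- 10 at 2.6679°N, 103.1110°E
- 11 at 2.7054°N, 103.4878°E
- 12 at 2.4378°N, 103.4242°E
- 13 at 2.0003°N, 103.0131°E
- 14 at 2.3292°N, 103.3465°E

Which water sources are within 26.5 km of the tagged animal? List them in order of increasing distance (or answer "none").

Distances from 2.3030°N, 103.4331°E:
1: √((0.1460·111.32)² + (0.2862·111.22)²) = √(264.150907 + 1013.223002) = 35.7404 km
2: √((0.3476·111.32)² + (-0.4139·111.22)²) = √(1497.290024 + 2119.125289) = 60.1366 km
3: √((-0.2264·111.32)² + (-0.1087·111.22)²) = √(635.183547 + 146.158767) = 27.9525 km
4: √((-0.1394·111.32)² + (-0.3828·111.22)²) = √(240.808572 + 1812.631987) = 45.3149 km
5: √((0.0430·111.32)² + (-0.3078·111.22)²) = √(22.913071 + 1171.933618) = 34.5666 km
6: √((-0.1585·111.32)² + (0.2766·111.22)²) = √(311.318499 + 946.389979) = 35.4642 km
7: √((0.2617·111.32)² + (0.3450·111.22)²) = √(848.699293 + 1472.325967) = 48.1770 km
8: √((0.1211·111.32)² + (-0.1635·111.22)²) = √(181.733371 + 330.674949) = 22.6364 km
9: √((-0.0884·111.32)² + (0.2102·111.22)²) = √(96.839140 + 546.551644) = 25.3651 km
10: √((0.3649·111.32)² + (-0.3221·111.22)²) = √(1650.038669 + 1283.356253) = 54.1608 km
11: √((0.4024·111.32)² + (0.0547·111.22)²) = √(2006.607076 + 37.011819) = 45.2064 km
12: √((0.1348·111.32)² + (-0.0089·111.22)²) = √(225.178115 + 0.979819) = 15.0385 km
13: √((-0.3027·111.32)² + (-0.4200·111.22)²) = √(1135.458425 + 2182.048314) = 57.5978 km
14: √((0.0262·111.32)² + (-0.0866·111.22)²) = √(8.506462 + 92.768720) = 10.0636 km
Threshold 26.5 km: 14 (10.0636 km), 12 (15.0385 km), 8 (22.6364 km), 9 (25.3651 km) are within range.

14, 12, 8, 9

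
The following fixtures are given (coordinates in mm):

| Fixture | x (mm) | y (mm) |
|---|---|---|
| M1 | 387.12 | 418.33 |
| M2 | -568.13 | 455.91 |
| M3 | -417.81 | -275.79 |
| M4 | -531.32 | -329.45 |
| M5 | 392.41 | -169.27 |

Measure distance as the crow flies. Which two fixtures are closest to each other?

M3 and M4

Pairwise distances:
M3–M4: √((-113.51)² + (-53.66)²) = √(12884.5201 + 2879.3956) = 125.55 mm
M1–M5: √((5.29)² + (-587.60)²) = √(27.9841 + 345273.7600) = 587.62 mm
M2–M3: √((150.32)² + (-731.70)²) = √(22596.1024 + 535384.8900) = 746.98 mm
M2–M4: √((36.81)² + (-785.36)²) = √(1354.9761 + 616790.3296) = 786.22 mm
M3–M5: √((810.22)² + (106.52)²) = √(656456.4484 + 11346.5104) = 817.19 mm
M4–M5: √((923.73)² + (160.18)²) = √(853277.1129 + 25657.6324) = 937.52 mm
M1–M2: √((-955.25)² + (37.58)²) = √(912502.5625 + 1412.2564) = 955.99 mm
M1–M3: √((-804.93)² + (-694.12)²) = √(647912.3049 + 481802.5744) = 1062.88 mm
M2–M5: √((960.54)² + (-625.18)²) = √(922637.0916 + 390850.0324) = 1146.07 mm
M1–M4: √((-918.44)² + (-747.78)²) = √(843532.0336 + 559174.9284) = 1184.36 mm
Closest pair: M3–M4 at 125.55 mm.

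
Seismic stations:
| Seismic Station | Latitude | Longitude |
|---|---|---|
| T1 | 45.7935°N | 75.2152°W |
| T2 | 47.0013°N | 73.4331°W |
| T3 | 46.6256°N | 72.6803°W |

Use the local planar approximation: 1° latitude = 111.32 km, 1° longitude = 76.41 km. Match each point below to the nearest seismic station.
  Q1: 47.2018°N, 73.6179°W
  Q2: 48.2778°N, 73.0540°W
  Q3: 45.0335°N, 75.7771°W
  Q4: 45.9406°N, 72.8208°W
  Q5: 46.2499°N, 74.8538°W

Q1→T2; Q2→T2; Q3→T1; Q4→T3; Q5→T1

Q1 at 47.2018°N, 73.6179°W:
  T1: 198.6796 km
  T2: 26.4113 km
  T3: 96.1605 km
  → nearest: T2 (26.4113 km)
Q2 at 48.2778°N, 73.0540°W:
  T1: 322.1048 km
  T2: 145.0224 km
  T3: 186.1263 km
  → nearest: T2 (145.0224 km)
Q3 at 45.0335°N, 75.7771°W:
  T1: 94.8741 km
  T2: 282.9557 km
  T3: 295.6408 km
  → nearest: T1 (94.8741 km)
Q4 at 45.9406°N, 72.8208°W:
  T1: 183.6875 km
  T2: 127.0084 km
  T3: 77.0062 km
  → nearest: T3 (77.0062 km)
Q5 at 46.2499°N, 74.8538°W:
  T1: 57.8261 km
  T2: 137.0437 km
  T3: 171.2623 km
  → nearest: T1 (57.8261 km)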